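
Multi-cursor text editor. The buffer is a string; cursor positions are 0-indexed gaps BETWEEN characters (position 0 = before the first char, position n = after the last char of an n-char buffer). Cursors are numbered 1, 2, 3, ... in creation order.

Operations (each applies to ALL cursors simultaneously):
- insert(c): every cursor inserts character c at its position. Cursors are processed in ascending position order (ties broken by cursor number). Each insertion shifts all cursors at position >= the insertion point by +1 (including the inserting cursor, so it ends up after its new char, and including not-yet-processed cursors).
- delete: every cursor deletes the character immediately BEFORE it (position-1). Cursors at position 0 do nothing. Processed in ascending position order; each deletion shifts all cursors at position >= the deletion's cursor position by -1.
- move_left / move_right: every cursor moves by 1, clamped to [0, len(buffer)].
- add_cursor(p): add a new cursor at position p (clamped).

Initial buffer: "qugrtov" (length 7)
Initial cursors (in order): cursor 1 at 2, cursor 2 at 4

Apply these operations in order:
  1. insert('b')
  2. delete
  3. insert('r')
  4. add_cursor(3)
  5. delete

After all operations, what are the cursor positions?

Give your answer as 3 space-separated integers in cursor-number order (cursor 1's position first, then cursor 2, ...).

Answer: 1 3 1

Derivation:
After op 1 (insert('b')): buffer="qubgrbtov" (len 9), cursors c1@3 c2@6, authorship ..1..2...
After op 2 (delete): buffer="qugrtov" (len 7), cursors c1@2 c2@4, authorship .......
After op 3 (insert('r')): buffer="qurgrrtov" (len 9), cursors c1@3 c2@6, authorship ..1..2...
After op 4 (add_cursor(3)): buffer="qurgrrtov" (len 9), cursors c1@3 c3@3 c2@6, authorship ..1..2...
After op 5 (delete): buffer="qgrtov" (len 6), cursors c1@1 c3@1 c2@3, authorship ......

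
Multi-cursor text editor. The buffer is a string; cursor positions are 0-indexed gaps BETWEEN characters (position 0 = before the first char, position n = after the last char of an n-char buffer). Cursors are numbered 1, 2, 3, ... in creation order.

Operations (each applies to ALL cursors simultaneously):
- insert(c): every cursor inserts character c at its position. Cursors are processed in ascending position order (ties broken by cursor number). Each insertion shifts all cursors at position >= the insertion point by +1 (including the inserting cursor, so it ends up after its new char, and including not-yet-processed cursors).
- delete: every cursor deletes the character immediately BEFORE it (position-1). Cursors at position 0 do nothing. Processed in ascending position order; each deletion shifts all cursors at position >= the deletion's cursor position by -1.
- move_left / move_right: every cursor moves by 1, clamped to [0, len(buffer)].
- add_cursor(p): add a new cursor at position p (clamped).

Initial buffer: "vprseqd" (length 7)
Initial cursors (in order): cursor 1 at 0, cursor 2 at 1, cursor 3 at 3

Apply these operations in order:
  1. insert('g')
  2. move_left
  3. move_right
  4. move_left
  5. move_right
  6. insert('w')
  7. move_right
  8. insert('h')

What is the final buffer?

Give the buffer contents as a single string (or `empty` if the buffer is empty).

Answer: gwvhgwphrgwsheqd

Derivation:
After op 1 (insert('g')): buffer="gvgprgseqd" (len 10), cursors c1@1 c2@3 c3@6, authorship 1.2..3....
After op 2 (move_left): buffer="gvgprgseqd" (len 10), cursors c1@0 c2@2 c3@5, authorship 1.2..3....
After op 3 (move_right): buffer="gvgprgseqd" (len 10), cursors c1@1 c2@3 c3@6, authorship 1.2..3....
After op 4 (move_left): buffer="gvgprgseqd" (len 10), cursors c1@0 c2@2 c3@5, authorship 1.2..3....
After op 5 (move_right): buffer="gvgprgseqd" (len 10), cursors c1@1 c2@3 c3@6, authorship 1.2..3....
After op 6 (insert('w')): buffer="gwvgwprgwseqd" (len 13), cursors c1@2 c2@5 c3@9, authorship 11.22..33....
After op 7 (move_right): buffer="gwvgwprgwseqd" (len 13), cursors c1@3 c2@6 c3@10, authorship 11.22..33....
After op 8 (insert('h')): buffer="gwvhgwphrgwsheqd" (len 16), cursors c1@4 c2@8 c3@13, authorship 11.122.2.33.3...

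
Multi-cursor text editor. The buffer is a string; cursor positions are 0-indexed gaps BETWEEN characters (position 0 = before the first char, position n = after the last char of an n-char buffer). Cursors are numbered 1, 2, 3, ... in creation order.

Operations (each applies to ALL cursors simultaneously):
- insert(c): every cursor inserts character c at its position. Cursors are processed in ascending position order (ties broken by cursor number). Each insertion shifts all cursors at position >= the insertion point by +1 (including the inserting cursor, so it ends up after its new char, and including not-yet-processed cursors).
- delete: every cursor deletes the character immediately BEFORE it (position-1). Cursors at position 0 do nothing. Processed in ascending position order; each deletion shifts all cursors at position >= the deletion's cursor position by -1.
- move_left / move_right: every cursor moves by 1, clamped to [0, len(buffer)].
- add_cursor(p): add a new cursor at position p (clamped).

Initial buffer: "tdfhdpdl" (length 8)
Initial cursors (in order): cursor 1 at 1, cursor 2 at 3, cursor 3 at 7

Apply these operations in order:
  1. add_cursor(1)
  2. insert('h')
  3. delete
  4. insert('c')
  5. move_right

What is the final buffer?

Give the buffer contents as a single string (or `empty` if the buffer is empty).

After op 1 (add_cursor(1)): buffer="tdfhdpdl" (len 8), cursors c1@1 c4@1 c2@3 c3@7, authorship ........
After op 2 (insert('h')): buffer="thhdfhhdpdhl" (len 12), cursors c1@3 c4@3 c2@6 c3@11, authorship .14..2....3.
After op 3 (delete): buffer="tdfhdpdl" (len 8), cursors c1@1 c4@1 c2@3 c3@7, authorship ........
After op 4 (insert('c')): buffer="tccdfchdpdcl" (len 12), cursors c1@3 c4@3 c2@6 c3@11, authorship .14..2....3.
After op 5 (move_right): buffer="tccdfchdpdcl" (len 12), cursors c1@4 c4@4 c2@7 c3@12, authorship .14..2....3.

Answer: tccdfchdpdcl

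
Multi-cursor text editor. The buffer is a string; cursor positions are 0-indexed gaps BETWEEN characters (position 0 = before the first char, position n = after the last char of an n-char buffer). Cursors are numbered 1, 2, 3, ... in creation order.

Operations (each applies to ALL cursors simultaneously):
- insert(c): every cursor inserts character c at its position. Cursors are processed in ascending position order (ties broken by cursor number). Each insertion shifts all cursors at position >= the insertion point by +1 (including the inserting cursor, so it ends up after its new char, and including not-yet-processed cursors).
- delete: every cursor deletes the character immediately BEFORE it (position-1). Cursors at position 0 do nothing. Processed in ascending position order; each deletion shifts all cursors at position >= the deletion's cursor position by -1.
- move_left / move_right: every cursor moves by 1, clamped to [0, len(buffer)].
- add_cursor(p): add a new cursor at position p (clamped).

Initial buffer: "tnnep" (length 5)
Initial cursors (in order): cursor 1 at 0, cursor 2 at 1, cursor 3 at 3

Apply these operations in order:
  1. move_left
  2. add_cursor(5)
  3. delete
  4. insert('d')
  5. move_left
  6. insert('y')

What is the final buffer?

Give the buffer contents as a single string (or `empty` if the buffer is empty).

Answer: dyydtydneyd

Derivation:
After op 1 (move_left): buffer="tnnep" (len 5), cursors c1@0 c2@0 c3@2, authorship .....
After op 2 (add_cursor(5)): buffer="tnnep" (len 5), cursors c1@0 c2@0 c3@2 c4@5, authorship .....
After op 3 (delete): buffer="tne" (len 3), cursors c1@0 c2@0 c3@1 c4@3, authorship ...
After op 4 (insert('d')): buffer="ddtdned" (len 7), cursors c1@2 c2@2 c3@4 c4@7, authorship 12.3..4
After op 5 (move_left): buffer="ddtdned" (len 7), cursors c1@1 c2@1 c3@3 c4@6, authorship 12.3..4
After op 6 (insert('y')): buffer="dyydtydneyd" (len 11), cursors c1@3 c2@3 c3@6 c4@10, authorship 1122.33..44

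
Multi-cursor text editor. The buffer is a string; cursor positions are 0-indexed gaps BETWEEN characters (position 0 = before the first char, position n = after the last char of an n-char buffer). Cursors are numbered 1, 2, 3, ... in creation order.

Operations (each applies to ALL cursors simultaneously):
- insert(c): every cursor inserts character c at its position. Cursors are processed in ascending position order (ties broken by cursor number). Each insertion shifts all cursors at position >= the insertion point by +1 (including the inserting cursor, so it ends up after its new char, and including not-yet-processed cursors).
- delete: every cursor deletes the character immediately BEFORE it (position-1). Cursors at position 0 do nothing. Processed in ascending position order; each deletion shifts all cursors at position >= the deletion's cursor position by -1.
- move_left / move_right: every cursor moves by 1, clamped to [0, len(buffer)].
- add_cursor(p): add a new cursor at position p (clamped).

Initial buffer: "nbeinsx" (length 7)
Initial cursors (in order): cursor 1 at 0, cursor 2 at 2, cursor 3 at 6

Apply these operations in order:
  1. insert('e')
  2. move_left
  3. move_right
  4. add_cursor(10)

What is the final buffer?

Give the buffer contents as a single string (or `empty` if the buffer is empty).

Answer: enbeeinsex

Derivation:
After op 1 (insert('e')): buffer="enbeeinsex" (len 10), cursors c1@1 c2@4 c3@9, authorship 1..2....3.
After op 2 (move_left): buffer="enbeeinsex" (len 10), cursors c1@0 c2@3 c3@8, authorship 1..2....3.
After op 3 (move_right): buffer="enbeeinsex" (len 10), cursors c1@1 c2@4 c3@9, authorship 1..2....3.
After op 4 (add_cursor(10)): buffer="enbeeinsex" (len 10), cursors c1@1 c2@4 c3@9 c4@10, authorship 1..2....3.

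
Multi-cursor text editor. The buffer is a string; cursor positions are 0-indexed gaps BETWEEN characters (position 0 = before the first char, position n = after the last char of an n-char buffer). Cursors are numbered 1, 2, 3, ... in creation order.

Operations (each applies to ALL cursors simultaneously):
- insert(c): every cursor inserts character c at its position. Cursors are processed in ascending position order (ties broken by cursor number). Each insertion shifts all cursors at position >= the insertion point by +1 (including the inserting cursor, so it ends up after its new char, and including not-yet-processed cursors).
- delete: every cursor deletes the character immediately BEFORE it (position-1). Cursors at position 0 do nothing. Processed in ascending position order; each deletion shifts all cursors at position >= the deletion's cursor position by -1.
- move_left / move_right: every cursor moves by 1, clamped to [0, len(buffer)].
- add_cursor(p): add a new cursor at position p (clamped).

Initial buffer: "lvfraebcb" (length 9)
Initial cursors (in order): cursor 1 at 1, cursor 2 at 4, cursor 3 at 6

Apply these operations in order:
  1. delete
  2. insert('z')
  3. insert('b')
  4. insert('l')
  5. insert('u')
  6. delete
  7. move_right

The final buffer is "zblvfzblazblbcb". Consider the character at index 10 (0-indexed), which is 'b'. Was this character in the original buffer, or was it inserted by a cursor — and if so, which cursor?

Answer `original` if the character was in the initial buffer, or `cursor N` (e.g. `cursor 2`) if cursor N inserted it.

After op 1 (delete): buffer="vfabcb" (len 6), cursors c1@0 c2@2 c3@3, authorship ......
After op 2 (insert('z')): buffer="zvfzazbcb" (len 9), cursors c1@1 c2@4 c3@6, authorship 1..2.3...
After op 3 (insert('b')): buffer="zbvfzbazbbcb" (len 12), cursors c1@2 c2@6 c3@9, authorship 11..22.33...
After op 4 (insert('l')): buffer="zblvfzblazblbcb" (len 15), cursors c1@3 c2@8 c3@12, authorship 111..222.333...
After op 5 (insert('u')): buffer="zbluvfzbluazblubcb" (len 18), cursors c1@4 c2@10 c3@15, authorship 1111..2222.3333...
After op 6 (delete): buffer="zblvfzblazblbcb" (len 15), cursors c1@3 c2@8 c3@12, authorship 111..222.333...
After op 7 (move_right): buffer="zblvfzblazblbcb" (len 15), cursors c1@4 c2@9 c3@13, authorship 111..222.333...
Authorship (.=original, N=cursor N): 1 1 1 . . 2 2 2 . 3 3 3 . . .
Index 10: author = 3

Answer: cursor 3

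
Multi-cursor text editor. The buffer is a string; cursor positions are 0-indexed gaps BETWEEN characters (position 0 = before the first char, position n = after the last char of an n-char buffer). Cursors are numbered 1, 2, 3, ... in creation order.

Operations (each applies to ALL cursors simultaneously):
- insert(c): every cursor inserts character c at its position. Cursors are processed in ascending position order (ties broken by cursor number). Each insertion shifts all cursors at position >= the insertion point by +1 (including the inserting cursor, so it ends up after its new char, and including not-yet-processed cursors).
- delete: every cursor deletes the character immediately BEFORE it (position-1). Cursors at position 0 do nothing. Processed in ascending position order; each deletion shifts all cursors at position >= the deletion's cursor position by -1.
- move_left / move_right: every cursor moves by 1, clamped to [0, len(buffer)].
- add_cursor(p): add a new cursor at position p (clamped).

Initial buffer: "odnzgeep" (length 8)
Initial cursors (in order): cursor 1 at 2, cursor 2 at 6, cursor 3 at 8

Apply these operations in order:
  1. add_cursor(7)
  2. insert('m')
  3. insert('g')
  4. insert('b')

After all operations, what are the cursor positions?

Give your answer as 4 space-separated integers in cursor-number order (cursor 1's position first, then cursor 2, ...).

Answer: 5 12 20 16

Derivation:
After op 1 (add_cursor(7)): buffer="odnzgeep" (len 8), cursors c1@2 c2@6 c4@7 c3@8, authorship ........
After op 2 (insert('m')): buffer="odmnzgemempm" (len 12), cursors c1@3 c2@8 c4@10 c3@12, authorship ..1....2.4.3
After op 3 (insert('g')): buffer="odmgnzgemgemgpmg" (len 16), cursors c1@4 c2@10 c4@13 c3@16, authorship ..11....22.44.33
After op 4 (insert('b')): buffer="odmgbnzgemgbemgbpmgb" (len 20), cursors c1@5 c2@12 c4@16 c3@20, authorship ..111....222.444.333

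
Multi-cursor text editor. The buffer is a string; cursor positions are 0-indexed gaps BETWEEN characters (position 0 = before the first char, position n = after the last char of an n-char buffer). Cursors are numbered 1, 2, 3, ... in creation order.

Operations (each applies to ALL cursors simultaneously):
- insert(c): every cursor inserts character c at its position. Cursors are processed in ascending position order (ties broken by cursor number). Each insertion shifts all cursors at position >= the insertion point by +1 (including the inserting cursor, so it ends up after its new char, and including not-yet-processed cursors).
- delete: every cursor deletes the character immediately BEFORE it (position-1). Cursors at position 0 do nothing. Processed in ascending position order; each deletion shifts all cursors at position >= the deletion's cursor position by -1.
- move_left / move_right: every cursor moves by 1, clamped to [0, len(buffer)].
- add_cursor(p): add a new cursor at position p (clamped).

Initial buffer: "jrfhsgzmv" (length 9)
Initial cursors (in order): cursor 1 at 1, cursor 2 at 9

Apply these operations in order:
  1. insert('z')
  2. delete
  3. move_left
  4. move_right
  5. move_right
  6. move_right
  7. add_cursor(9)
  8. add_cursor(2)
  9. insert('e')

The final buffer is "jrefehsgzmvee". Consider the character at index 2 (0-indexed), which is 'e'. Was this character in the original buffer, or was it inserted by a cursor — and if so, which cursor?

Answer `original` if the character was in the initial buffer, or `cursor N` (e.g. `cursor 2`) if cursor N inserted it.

After op 1 (insert('z')): buffer="jzrfhsgzmvz" (len 11), cursors c1@2 c2@11, authorship .1........2
After op 2 (delete): buffer="jrfhsgzmv" (len 9), cursors c1@1 c2@9, authorship .........
After op 3 (move_left): buffer="jrfhsgzmv" (len 9), cursors c1@0 c2@8, authorship .........
After op 4 (move_right): buffer="jrfhsgzmv" (len 9), cursors c1@1 c2@9, authorship .........
After op 5 (move_right): buffer="jrfhsgzmv" (len 9), cursors c1@2 c2@9, authorship .........
After op 6 (move_right): buffer="jrfhsgzmv" (len 9), cursors c1@3 c2@9, authorship .........
After op 7 (add_cursor(9)): buffer="jrfhsgzmv" (len 9), cursors c1@3 c2@9 c3@9, authorship .........
After op 8 (add_cursor(2)): buffer="jrfhsgzmv" (len 9), cursors c4@2 c1@3 c2@9 c3@9, authorship .........
After op 9 (insert('e')): buffer="jrefehsgzmvee" (len 13), cursors c4@3 c1@5 c2@13 c3@13, authorship ..4.1......23
Authorship (.=original, N=cursor N): . . 4 . 1 . . . . . . 2 3
Index 2: author = 4

Answer: cursor 4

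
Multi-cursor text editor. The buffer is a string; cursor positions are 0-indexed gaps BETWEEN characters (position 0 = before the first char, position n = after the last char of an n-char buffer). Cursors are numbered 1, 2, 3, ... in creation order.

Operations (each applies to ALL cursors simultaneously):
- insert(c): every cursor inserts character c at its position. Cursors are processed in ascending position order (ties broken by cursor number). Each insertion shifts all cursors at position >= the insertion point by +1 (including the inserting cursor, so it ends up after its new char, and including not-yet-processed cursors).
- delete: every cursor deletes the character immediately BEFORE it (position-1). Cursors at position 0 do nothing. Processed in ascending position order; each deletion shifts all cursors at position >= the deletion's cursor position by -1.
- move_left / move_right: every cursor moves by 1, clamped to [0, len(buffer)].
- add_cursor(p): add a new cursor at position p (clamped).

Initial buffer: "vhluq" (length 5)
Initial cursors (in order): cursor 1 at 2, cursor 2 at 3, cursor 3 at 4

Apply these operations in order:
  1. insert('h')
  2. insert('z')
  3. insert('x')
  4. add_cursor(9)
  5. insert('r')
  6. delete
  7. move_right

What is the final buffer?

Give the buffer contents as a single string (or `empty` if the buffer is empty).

After op 1 (insert('h')): buffer="vhhlhuhq" (len 8), cursors c1@3 c2@5 c3@7, authorship ..1.2.3.
After op 2 (insert('z')): buffer="vhhzlhzuhzq" (len 11), cursors c1@4 c2@7 c3@10, authorship ..11.22.33.
After op 3 (insert('x')): buffer="vhhzxlhzxuhzxq" (len 14), cursors c1@5 c2@9 c3@13, authorship ..111.222.333.
After op 4 (add_cursor(9)): buffer="vhhzxlhzxuhzxq" (len 14), cursors c1@5 c2@9 c4@9 c3@13, authorship ..111.222.333.
After op 5 (insert('r')): buffer="vhhzxrlhzxrruhzxrq" (len 18), cursors c1@6 c2@12 c4@12 c3@17, authorship ..1111.22224.3333.
After op 6 (delete): buffer="vhhzxlhzxuhzxq" (len 14), cursors c1@5 c2@9 c4@9 c3@13, authorship ..111.222.333.
After op 7 (move_right): buffer="vhhzxlhzxuhzxq" (len 14), cursors c1@6 c2@10 c4@10 c3@14, authorship ..111.222.333.

Answer: vhhzxlhzxuhzxq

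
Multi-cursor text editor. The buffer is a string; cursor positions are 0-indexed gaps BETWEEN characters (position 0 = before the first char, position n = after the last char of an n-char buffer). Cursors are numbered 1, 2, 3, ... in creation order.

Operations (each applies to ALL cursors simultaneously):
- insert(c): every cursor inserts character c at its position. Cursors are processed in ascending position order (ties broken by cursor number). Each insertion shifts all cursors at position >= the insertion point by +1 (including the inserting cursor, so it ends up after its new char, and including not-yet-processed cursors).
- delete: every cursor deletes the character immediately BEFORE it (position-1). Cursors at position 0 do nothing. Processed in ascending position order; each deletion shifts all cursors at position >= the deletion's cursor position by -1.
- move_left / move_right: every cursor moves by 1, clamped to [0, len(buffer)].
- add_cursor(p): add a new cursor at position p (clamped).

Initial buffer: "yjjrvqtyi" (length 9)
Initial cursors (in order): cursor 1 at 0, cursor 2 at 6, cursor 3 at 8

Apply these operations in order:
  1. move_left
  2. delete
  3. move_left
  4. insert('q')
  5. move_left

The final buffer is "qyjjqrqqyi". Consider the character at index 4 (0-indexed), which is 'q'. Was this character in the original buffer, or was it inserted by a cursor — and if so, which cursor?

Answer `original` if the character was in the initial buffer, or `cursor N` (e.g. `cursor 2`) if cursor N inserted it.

After op 1 (move_left): buffer="yjjrvqtyi" (len 9), cursors c1@0 c2@5 c3@7, authorship .........
After op 2 (delete): buffer="yjjrqyi" (len 7), cursors c1@0 c2@4 c3@5, authorship .......
After op 3 (move_left): buffer="yjjrqyi" (len 7), cursors c1@0 c2@3 c3@4, authorship .......
After op 4 (insert('q')): buffer="qyjjqrqqyi" (len 10), cursors c1@1 c2@5 c3@7, authorship 1...2.3...
After op 5 (move_left): buffer="qyjjqrqqyi" (len 10), cursors c1@0 c2@4 c3@6, authorship 1...2.3...
Authorship (.=original, N=cursor N): 1 . . . 2 . 3 . . .
Index 4: author = 2

Answer: cursor 2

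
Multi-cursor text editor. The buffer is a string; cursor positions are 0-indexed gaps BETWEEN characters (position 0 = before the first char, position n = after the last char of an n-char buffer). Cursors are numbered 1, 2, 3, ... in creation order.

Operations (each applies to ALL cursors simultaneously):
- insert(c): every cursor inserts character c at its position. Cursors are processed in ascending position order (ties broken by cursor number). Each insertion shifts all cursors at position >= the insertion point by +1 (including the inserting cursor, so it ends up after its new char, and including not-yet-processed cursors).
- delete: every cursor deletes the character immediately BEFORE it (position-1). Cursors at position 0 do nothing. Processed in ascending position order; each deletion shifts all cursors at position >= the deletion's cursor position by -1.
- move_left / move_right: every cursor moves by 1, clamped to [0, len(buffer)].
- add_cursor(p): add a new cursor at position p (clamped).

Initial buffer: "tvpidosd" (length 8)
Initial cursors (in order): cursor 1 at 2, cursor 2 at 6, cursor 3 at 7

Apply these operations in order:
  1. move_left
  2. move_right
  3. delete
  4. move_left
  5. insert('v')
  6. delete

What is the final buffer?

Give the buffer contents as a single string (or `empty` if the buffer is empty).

Answer: tpidd

Derivation:
After op 1 (move_left): buffer="tvpidosd" (len 8), cursors c1@1 c2@5 c3@6, authorship ........
After op 2 (move_right): buffer="tvpidosd" (len 8), cursors c1@2 c2@6 c3@7, authorship ........
After op 3 (delete): buffer="tpidd" (len 5), cursors c1@1 c2@4 c3@4, authorship .....
After op 4 (move_left): buffer="tpidd" (len 5), cursors c1@0 c2@3 c3@3, authorship .....
After op 5 (insert('v')): buffer="vtpivvdd" (len 8), cursors c1@1 c2@6 c3@6, authorship 1...23..
After op 6 (delete): buffer="tpidd" (len 5), cursors c1@0 c2@3 c3@3, authorship .....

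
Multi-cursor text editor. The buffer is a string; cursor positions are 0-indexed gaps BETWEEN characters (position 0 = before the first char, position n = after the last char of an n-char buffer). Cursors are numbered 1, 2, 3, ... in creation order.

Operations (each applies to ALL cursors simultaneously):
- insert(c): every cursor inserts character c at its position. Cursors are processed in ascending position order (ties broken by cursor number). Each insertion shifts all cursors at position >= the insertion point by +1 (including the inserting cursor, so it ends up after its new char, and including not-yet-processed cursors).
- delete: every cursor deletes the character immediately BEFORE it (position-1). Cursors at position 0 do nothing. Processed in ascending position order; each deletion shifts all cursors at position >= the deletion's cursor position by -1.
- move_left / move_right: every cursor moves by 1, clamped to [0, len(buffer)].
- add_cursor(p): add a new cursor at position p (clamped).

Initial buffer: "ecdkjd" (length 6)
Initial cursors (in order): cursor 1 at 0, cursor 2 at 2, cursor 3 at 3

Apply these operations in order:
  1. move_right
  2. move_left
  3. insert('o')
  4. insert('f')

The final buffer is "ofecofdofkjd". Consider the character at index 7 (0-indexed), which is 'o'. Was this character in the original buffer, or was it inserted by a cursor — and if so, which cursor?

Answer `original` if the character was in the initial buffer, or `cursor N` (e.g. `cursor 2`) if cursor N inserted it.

After op 1 (move_right): buffer="ecdkjd" (len 6), cursors c1@1 c2@3 c3@4, authorship ......
After op 2 (move_left): buffer="ecdkjd" (len 6), cursors c1@0 c2@2 c3@3, authorship ......
After op 3 (insert('o')): buffer="oecodokjd" (len 9), cursors c1@1 c2@4 c3@6, authorship 1..2.3...
After op 4 (insert('f')): buffer="ofecofdofkjd" (len 12), cursors c1@2 c2@6 c3@9, authorship 11..22.33...
Authorship (.=original, N=cursor N): 1 1 . . 2 2 . 3 3 . . .
Index 7: author = 3

Answer: cursor 3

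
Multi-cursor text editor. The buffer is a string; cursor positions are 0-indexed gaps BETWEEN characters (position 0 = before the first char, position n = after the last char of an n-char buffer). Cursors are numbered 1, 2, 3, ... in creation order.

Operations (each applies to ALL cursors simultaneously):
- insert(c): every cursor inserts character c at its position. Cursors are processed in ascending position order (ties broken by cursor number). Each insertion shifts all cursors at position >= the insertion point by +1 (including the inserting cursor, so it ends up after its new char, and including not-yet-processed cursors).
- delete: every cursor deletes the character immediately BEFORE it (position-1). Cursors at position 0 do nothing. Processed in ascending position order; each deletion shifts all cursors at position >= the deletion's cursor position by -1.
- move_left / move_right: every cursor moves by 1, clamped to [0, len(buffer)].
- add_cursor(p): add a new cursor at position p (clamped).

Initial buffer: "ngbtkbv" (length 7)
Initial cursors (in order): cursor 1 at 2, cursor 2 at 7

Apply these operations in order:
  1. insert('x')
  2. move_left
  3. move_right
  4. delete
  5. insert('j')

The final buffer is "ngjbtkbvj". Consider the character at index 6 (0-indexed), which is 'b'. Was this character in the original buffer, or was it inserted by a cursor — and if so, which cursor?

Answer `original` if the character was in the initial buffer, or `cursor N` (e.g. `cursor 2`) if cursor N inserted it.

Answer: original

Derivation:
After op 1 (insert('x')): buffer="ngxbtkbvx" (len 9), cursors c1@3 c2@9, authorship ..1.....2
After op 2 (move_left): buffer="ngxbtkbvx" (len 9), cursors c1@2 c2@8, authorship ..1.....2
After op 3 (move_right): buffer="ngxbtkbvx" (len 9), cursors c1@3 c2@9, authorship ..1.....2
After op 4 (delete): buffer="ngbtkbv" (len 7), cursors c1@2 c2@7, authorship .......
After op 5 (insert('j')): buffer="ngjbtkbvj" (len 9), cursors c1@3 c2@9, authorship ..1.....2
Authorship (.=original, N=cursor N): . . 1 . . . . . 2
Index 6: author = original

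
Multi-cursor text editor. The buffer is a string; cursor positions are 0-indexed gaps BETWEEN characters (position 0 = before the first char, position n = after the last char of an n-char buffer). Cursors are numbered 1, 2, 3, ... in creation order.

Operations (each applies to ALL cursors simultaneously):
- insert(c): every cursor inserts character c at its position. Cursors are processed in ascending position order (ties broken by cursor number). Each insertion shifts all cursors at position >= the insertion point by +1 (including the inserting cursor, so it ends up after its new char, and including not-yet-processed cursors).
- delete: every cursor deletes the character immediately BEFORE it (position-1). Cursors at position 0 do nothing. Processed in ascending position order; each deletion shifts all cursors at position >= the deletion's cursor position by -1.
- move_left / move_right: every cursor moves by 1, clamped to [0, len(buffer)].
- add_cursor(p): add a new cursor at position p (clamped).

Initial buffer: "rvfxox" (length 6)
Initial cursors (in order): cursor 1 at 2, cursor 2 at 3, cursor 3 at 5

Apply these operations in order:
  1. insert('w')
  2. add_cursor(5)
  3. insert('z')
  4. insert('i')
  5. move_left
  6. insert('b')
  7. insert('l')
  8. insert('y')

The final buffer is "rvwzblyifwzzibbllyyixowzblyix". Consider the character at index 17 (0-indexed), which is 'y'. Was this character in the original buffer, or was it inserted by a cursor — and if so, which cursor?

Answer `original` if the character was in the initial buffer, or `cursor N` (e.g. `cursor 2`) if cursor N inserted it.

Answer: cursor 2

Derivation:
After op 1 (insert('w')): buffer="rvwfwxowx" (len 9), cursors c1@3 c2@5 c3@8, authorship ..1.2..3.
After op 2 (add_cursor(5)): buffer="rvwfwxowx" (len 9), cursors c1@3 c2@5 c4@5 c3@8, authorship ..1.2..3.
After op 3 (insert('z')): buffer="rvwzfwzzxowzx" (len 13), cursors c1@4 c2@8 c4@8 c3@12, authorship ..11.224..33.
After op 4 (insert('i')): buffer="rvwzifwzziixowzix" (len 17), cursors c1@5 c2@11 c4@11 c3@16, authorship ..111.22424..333.
After op 5 (move_left): buffer="rvwzifwzziixowzix" (len 17), cursors c1@4 c2@10 c4@10 c3@15, authorship ..111.22424..333.
After op 6 (insert('b')): buffer="rvwzbifwzzibbixowzbix" (len 21), cursors c1@5 c2@13 c4@13 c3@19, authorship ..1111.2242244..3333.
After op 7 (insert('l')): buffer="rvwzblifwzzibbllixowzblix" (len 25), cursors c1@6 c2@16 c4@16 c3@23, authorship ..11111.224224244..33333.
After op 8 (insert('y')): buffer="rvwzblyifwzzibbllyyixowzblyix" (len 29), cursors c1@7 c2@19 c4@19 c3@27, authorship ..111111.22422424244..333333.
Authorship (.=original, N=cursor N): . . 1 1 1 1 1 1 . 2 2 4 2 2 4 2 4 2 4 4 . . 3 3 3 3 3 3 .
Index 17: author = 2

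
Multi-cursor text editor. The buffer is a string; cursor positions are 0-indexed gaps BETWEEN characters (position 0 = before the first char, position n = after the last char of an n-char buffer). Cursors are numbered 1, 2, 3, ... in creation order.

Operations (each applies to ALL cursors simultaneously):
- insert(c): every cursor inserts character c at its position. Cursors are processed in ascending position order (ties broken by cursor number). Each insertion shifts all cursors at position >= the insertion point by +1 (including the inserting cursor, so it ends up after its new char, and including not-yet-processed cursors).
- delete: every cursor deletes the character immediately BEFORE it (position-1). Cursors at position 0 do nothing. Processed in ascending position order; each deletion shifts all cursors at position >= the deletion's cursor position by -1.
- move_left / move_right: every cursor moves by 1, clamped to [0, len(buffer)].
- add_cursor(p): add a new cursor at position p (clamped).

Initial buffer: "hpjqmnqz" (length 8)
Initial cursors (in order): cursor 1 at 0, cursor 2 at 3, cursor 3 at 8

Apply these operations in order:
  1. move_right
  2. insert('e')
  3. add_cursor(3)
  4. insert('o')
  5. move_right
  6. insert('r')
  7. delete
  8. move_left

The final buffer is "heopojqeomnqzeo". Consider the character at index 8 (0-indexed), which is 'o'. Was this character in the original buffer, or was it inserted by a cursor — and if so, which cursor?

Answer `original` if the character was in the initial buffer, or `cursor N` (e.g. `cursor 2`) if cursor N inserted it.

After op 1 (move_right): buffer="hpjqmnqz" (len 8), cursors c1@1 c2@4 c3@8, authorship ........
After op 2 (insert('e')): buffer="hepjqemnqze" (len 11), cursors c1@2 c2@6 c3@11, authorship .1...2....3
After op 3 (add_cursor(3)): buffer="hepjqemnqze" (len 11), cursors c1@2 c4@3 c2@6 c3@11, authorship .1...2....3
After op 4 (insert('o')): buffer="heopojqeomnqzeo" (len 15), cursors c1@3 c4@5 c2@9 c3@15, authorship .11.4..22....33
After op 5 (move_right): buffer="heopojqeomnqzeo" (len 15), cursors c1@4 c4@6 c2@10 c3@15, authorship .11.4..22....33
After op 6 (insert('r')): buffer="heoprojrqeomrnqzeor" (len 19), cursors c1@5 c4@8 c2@13 c3@19, authorship .11.14.4.22.2...333
After op 7 (delete): buffer="heopojqeomnqzeo" (len 15), cursors c1@4 c4@6 c2@10 c3@15, authorship .11.4..22....33
After op 8 (move_left): buffer="heopojqeomnqzeo" (len 15), cursors c1@3 c4@5 c2@9 c3@14, authorship .11.4..22....33
Authorship (.=original, N=cursor N): . 1 1 . 4 . . 2 2 . . . . 3 3
Index 8: author = 2

Answer: cursor 2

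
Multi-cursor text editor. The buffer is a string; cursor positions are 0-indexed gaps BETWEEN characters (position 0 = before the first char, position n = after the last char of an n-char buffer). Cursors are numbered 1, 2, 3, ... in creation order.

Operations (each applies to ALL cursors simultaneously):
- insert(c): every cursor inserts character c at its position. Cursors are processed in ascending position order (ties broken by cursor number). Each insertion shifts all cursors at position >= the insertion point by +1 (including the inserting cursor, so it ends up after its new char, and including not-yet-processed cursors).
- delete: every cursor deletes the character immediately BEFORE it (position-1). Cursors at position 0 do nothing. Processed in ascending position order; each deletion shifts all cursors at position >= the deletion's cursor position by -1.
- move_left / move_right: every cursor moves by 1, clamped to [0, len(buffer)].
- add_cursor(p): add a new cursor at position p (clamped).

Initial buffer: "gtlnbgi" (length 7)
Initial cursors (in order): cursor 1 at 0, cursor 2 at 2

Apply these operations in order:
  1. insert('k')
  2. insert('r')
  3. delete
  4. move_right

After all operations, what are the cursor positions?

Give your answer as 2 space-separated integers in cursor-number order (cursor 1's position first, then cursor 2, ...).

Answer: 2 5

Derivation:
After op 1 (insert('k')): buffer="kgtklnbgi" (len 9), cursors c1@1 c2@4, authorship 1..2.....
After op 2 (insert('r')): buffer="krgtkrlnbgi" (len 11), cursors c1@2 c2@6, authorship 11..22.....
After op 3 (delete): buffer="kgtklnbgi" (len 9), cursors c1@1 c2@4, authorship 1..2.....
After op 4 (move_right): buffer="kgtklnbgi" (len 9), cursors c1@2 c2@5, authorship 1..2.....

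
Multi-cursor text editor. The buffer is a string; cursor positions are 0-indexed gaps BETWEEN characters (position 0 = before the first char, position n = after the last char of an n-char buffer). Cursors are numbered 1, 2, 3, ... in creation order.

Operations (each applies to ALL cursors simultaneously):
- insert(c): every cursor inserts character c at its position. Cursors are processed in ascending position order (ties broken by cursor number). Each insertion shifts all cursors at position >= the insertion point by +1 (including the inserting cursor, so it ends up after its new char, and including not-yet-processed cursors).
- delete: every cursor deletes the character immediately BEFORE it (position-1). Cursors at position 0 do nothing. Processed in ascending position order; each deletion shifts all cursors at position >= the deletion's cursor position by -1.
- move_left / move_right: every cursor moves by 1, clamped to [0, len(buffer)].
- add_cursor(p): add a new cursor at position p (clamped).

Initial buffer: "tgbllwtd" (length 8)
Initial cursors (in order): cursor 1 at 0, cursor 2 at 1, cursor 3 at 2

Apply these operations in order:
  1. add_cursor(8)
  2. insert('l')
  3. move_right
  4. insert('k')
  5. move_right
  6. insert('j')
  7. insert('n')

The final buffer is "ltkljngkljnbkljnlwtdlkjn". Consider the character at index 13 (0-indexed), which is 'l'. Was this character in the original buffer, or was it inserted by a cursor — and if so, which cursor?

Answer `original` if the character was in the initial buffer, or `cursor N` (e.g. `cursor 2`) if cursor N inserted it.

Answer: original

Derivation:
After op 1 (add_cursor(8)): buffer="tgbllwtd" (len 8), cursors c1@0 c2@1 c3@2 c4@8, authorship ........
After op 2 (insert('l')): buffer="ltlglbllwtdl" (len 12), cursors c1@1 c2@3 c3@5 c4@12, authorship 1.2.3......4
After op 3 (move_right): buffer="ltlglbllwtdl" (len 12), cursors c1@2 c2@4 c3@6 c4@12, authorship 1.2.3......4
After op 4 (insert('k')): buffer="ltklgklbkllwtdlk" (len 16), cursors c1@3 c2@6 c3@9 c4@16, authorship 1.12.23.3.....44
After op 5 (move_right): buffer="ltklgklbkllwtdlk" (len 16), cursors c1@4 c2@7 c3@10 c4@16, authorship 1.12.23.3.....44
After op 6 (insert('j')): buffer="ltkljgkljbkljlwtdlkj" (len 20), cursors c1@5 c2@9 c3@13 c4@20, authorship 1.121.232.3.3....444
After op 7 (insert('n')): buffer="ltkljngkljnbkljnlwtdlkjn" (len 24), cursors c1@6 c2@11 c3@16 c4@24, authorship 1.1211.2322.3.33....4444
Authorship (.=original, N=cursor N): 1 . 1 2 1 1 . 2 3 2 2 . 3 . 3 3 . . . . 4 4 4 4
Index 13: author = original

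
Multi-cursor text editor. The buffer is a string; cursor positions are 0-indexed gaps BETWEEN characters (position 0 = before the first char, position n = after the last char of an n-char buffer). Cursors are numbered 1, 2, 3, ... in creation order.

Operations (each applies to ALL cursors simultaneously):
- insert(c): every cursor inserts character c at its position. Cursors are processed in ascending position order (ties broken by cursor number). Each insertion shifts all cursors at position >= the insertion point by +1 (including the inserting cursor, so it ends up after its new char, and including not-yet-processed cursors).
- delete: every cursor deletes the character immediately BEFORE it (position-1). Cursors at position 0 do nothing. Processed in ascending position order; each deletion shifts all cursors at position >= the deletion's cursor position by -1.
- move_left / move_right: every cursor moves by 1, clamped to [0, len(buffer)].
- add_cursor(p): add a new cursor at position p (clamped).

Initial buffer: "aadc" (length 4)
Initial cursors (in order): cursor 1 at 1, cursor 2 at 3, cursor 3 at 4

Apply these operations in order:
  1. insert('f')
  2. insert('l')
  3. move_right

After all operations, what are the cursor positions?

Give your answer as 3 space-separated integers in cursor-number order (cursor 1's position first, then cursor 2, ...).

After op 1 (insert('f')): buffer="afadfcf" (len 7), cursors c1@2 c2@5 c3@7, authorship .1..2.3
After op 2 (insert('l')): buffer="afladflcfl" (len 10), cursors c1@3 c2@7 c3@10, authorship .11..22.33
After op 3 (move_right): buffer="afladflcfl" (len 10), cursors c1@4 c2@8 c3@10, authorship .11..22.33

Answer: 4 8 10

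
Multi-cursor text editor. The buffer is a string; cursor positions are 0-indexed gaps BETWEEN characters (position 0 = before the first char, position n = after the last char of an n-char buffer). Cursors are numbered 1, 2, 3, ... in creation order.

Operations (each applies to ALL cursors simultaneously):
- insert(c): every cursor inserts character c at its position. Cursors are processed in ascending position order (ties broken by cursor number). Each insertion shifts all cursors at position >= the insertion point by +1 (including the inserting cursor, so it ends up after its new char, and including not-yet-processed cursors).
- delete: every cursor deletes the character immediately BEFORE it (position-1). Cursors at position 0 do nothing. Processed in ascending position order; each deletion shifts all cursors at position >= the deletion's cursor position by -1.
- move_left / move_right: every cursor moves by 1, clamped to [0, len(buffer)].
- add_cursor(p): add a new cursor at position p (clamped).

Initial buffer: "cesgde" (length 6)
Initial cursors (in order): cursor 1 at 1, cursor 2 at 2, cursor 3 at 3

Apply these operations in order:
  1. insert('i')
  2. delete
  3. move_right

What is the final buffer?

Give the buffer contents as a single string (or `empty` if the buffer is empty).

Answer: cesgde

Derivation:
After op 1 (insert('i')): buffer="cieisigde" (len 9), cursors c1@2 c2@4 c3@6, authorship .1.2.3...
After op 2 (delete): buffer="cesgde" (len 6), cursors c1@1 c2@2 c3@3, authorship ......
After op 3 (move_right): buffer="cesgde" (len 6), cursors c1@2 c2@3 c3@4, authorship ......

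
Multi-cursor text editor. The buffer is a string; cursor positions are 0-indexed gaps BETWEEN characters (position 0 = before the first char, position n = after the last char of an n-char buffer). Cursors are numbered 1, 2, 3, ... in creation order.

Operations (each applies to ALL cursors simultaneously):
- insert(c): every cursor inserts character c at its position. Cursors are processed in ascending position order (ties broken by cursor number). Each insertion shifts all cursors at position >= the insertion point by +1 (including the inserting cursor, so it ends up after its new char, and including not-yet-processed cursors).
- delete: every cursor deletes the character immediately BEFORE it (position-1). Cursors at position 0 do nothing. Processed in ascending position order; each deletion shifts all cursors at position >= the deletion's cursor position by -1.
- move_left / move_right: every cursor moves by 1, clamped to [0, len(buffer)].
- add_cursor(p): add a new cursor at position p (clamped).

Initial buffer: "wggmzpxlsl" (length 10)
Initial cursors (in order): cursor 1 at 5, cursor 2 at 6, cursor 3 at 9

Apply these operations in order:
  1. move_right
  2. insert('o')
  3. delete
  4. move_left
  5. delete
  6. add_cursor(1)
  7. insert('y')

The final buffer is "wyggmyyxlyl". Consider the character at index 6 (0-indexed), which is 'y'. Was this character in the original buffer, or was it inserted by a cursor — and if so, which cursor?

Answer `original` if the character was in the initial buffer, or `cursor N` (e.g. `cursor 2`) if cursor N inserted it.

After op 1 (move_right): buffer="wggmzpxlsl" (len 10), cursors c1@6 c2@7 c3@10, authorship ..........
After op 2 (insert('o')): buffer="wggmzpoxolslo" (len 13), cursors c1@7 c2@9 c3@13, authorship ......1.2...3
After op 3 (delete): buffer="wggmzpxlsl" (len 10), cursors c1@6 c2@7 c3@10, authorship ..........
After op 4 (move_left): buffer="wggmzpxlsl" (len 10), cursors c1@5 c2@6 c3@9, authorship ..........
After op 5 (delete): buffer="wggmxll" (len 7), cursors c1@4 c2@4 c3@6, authorship .......
After op 6 (add_cursor(1)): buffer="wggmxll" (len 7), cursors c4@1 c1@4 c2@4 c3@6, authorship .......
After op 7 (insert('y')): buffer="wyggmyyxlyl" (len 11), cursors c4@2 c1@7 c2@7 c3@10, authorship .4...12..3.
Authorship (.=original, N=cursor N): . 4 . . . 1 2 . . 3 .
Index 6: author = 2

Answer: cursor 2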